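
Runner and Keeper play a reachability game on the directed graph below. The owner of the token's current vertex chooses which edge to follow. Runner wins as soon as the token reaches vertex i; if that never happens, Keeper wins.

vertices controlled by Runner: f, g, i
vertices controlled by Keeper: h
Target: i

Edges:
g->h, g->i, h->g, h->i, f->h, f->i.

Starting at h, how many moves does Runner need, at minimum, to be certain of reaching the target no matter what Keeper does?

2

A0 = {i}
A1: add {f, g} — f (Runner) has f→i; g (Runner) has g→i.
A2: add {h} — h (Keeper): all of {g, i} already in.
A2 = all vertices. Fixed point.
h enters the attractor at level 2, so Runner can force the target in 2 moves from there.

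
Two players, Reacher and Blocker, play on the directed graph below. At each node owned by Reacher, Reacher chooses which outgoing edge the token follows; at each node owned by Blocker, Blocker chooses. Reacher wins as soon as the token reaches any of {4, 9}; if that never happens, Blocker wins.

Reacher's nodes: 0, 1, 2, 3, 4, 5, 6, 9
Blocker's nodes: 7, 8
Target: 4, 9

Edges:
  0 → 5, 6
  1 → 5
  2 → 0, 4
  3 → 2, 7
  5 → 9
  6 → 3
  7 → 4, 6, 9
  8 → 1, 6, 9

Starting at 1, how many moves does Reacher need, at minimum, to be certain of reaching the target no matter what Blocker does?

A0 = {4, 9}
A1: add {2, 5} — 2 (Reacher) has 2→4; 5 (Reacher) has 5→9.
A2: add {0, 1, 3} — 0 (Reacher) has 0→5; 1 (Reacher) has 1→5; 3 (Reacher) has 3→2.
1 enters the attractor at level 2, so Reacher can force the target in 2 moves from there.

2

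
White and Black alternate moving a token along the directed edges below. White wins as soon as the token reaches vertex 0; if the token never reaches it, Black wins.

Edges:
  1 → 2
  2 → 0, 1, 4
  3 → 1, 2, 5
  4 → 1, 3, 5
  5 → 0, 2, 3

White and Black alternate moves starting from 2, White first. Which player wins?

White

Track states (vertex, player-to-move).
A0 = {(0,White), (0,Black)}
A1: add {(2,White), (5,White)}.
(2,White) ∈ A1 ⇒ White forces the target.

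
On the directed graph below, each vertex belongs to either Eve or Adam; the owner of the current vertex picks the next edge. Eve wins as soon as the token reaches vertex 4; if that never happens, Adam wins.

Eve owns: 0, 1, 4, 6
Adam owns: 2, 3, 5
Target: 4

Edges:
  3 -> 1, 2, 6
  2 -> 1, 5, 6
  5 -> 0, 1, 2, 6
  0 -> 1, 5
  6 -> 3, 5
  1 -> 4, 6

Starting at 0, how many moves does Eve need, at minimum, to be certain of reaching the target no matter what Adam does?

A0 = {4}
A1: add {1} — 1 (Eve) has 1→4.
A2: add {0} — 0 (Eve) has 0→1.
A3 = A2; e.g. 2 (Adam) can still go to 5. Fixed point.
0 enters the attractor at level 2, so Eve can force the target in 2 moves from there.

2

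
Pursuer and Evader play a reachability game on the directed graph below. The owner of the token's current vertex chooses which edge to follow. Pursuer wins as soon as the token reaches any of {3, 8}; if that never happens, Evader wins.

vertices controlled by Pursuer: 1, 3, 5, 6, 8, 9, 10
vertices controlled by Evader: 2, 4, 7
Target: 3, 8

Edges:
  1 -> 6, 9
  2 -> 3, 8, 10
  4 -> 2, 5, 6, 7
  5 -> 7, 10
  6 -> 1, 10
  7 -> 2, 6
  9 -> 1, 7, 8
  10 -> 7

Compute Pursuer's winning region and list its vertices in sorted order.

A0 = {3, 8}
A1: add {9} — 9 (Pursuer) has 9→8.
A2: add {1} — 1 (Pursuer) has 1→9.
A3: add {6} — 6 (Pursuer) has 6→1.
A4 = A3; e.g. 2 (Evader) can still go to 10. Fixed point.
Pursuer's winning region = {1, 3, 6, 8, 9}.

1, 3, 6, 8, 9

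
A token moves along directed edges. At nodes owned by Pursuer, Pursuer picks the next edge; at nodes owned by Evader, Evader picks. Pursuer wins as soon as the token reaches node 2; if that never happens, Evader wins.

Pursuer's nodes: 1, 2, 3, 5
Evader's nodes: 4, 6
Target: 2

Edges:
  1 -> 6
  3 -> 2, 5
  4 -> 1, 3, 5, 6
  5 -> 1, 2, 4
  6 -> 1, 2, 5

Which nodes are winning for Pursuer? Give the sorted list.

2, 3, 5

A0 = {2}
A1: add {3, 5} — 3 (Pursuer) has 3→2; 5 (Pursuer) has 5→2.
A2 = A1; e.g. 1 (Pursuer) has no edge into A1. Fixed point.
Pursuer's winning region = {2, 3, 5}.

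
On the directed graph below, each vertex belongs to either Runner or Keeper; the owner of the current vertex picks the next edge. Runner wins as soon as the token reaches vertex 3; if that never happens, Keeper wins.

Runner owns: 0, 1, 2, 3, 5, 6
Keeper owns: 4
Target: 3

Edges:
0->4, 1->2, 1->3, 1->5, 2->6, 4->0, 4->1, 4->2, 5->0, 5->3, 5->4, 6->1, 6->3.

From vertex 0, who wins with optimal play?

A0 = {3}
A1: add {1, 5, 6} — 1 (Runner) has 1→3; 5 (Runner) has 5→3; 6 (Runner) has 6→3.
A2: add {2} — 2 (Runner) has 2→6.
A3 = A2; e.g. 0 (Runner) has no edge into A2. Fixed point.
0 never enters the attractor, so Keeper can avoid the target forever.

Keeper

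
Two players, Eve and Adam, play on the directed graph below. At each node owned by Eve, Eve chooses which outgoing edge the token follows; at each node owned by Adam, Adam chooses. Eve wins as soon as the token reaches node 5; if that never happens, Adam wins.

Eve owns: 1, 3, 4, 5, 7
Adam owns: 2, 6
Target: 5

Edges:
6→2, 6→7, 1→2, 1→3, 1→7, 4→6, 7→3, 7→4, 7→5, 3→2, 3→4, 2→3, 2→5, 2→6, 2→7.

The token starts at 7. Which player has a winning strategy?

A0 = {5}
A1: add {7} — 7 (Eve) has 7→5.
7 ∈ A1, so Eve can force the target.

Eve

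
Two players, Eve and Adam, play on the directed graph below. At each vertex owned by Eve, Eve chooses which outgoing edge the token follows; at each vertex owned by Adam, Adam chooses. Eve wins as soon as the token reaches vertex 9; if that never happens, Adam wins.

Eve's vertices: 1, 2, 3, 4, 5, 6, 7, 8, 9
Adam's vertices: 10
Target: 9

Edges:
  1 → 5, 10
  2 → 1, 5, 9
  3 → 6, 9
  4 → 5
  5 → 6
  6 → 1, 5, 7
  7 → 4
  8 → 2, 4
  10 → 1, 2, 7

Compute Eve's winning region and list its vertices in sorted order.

A0 = {9}
A1: add {2, 3} — 2 (Eve) has 2→9; 3 (Eve) has 3→9.
A2: add {8} — 8 (Eve) has 8→2.
A3 = A2; e.g. 1 (Eve) has no edge into A2. Fixed point.
Eve's winning region = {2, 3, 8, 9}.

2, 3, 8, 9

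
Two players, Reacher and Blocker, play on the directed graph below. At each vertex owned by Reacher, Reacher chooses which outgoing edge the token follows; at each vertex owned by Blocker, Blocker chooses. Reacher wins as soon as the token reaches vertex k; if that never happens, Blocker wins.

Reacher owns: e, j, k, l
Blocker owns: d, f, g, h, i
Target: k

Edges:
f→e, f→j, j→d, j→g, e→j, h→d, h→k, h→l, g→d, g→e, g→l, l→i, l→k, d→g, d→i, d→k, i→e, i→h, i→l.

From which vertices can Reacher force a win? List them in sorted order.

k, l

A0 = {k}
A1: add {l} — l (Reacher) has l→k.
A2 = A1; e.g. d (Blocker) can still go to g. Fixed point.
Reacher's winning region = {k, l}.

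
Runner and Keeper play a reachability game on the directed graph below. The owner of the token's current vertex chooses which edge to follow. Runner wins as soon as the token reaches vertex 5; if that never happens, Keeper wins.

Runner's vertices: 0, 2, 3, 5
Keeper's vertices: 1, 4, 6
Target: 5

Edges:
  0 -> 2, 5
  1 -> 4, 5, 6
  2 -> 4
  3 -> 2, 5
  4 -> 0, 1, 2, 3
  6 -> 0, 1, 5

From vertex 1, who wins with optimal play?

A0 = {5}
A1: add {0, 3} — 0 (Runner) has 0→5; 3 (Runner) has 3→5.
A2 = A1; e.g. 1 (Keeper) can still go to 4. Fixed point.
1 never enters the attractor, so Keeper can avoid the target forever.

Keeper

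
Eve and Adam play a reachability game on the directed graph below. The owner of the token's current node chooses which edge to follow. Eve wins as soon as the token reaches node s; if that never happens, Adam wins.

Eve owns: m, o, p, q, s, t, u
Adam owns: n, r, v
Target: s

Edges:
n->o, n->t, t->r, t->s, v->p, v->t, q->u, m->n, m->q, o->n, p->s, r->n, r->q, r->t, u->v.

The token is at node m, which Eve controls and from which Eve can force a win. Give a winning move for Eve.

A0 = {s}
A1: add {p, t} — p (Eve) has p→s; t (Eve) has t→s.
A2: add {v} — v (Adam): all of {p, t} already in.
A3: add {u} — u (Eve) has u→v.
A4: add {q} — q (Eve) has q→u.
A5: add {m} — m (Eve) has m→q.
A6 = A5; e.g. n (Adam) can still go to o. Fixed point.
From m, successor q is in the attractor (rank 4); the other successor n is not.

q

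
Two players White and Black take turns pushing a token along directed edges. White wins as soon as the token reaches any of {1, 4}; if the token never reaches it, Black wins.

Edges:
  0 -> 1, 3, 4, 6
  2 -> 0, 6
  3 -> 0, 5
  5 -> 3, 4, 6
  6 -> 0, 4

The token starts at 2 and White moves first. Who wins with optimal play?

Track states (vertex, player-to-move).
A0 = {(1,White), (1,Black), (4,White), (4,Black)}
A1: add {(0,White), (5,White), (6,White)}.
A2: add {(2,Black), (3,Black), (6,Black)}.
A3: add {(2,White)}.
(2,White) ∈ A3 ⇒ White forces the target.

White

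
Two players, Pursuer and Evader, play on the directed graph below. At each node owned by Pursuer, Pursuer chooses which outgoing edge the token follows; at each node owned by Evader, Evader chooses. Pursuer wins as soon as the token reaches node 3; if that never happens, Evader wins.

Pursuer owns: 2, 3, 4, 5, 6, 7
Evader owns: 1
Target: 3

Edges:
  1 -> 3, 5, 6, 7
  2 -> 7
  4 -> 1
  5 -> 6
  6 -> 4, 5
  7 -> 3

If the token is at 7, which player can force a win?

A0 = {3}
A1: add {7} — 7 (Pursuer) has 7→3.
7 ∈ A1, so Pursuer can force the target.

Pursuer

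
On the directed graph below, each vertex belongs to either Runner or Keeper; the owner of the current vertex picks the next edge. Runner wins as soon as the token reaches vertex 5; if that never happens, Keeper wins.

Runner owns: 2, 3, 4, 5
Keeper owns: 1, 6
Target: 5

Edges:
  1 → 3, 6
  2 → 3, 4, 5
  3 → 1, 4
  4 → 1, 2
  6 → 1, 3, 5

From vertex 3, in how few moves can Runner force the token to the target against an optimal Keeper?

3

A0 = {5}
A1: add {2} — 2 (Runner) has 2→5.
A2: add {4} — 4 (Runner) has 4→2.
A3: add {3} — 3 (Runner) has 3→4.
A4 = A3; e.g. 1 (Keeper) can still go to 6. Fixed point.
3 enters the attractor at level 3, so Runner can force the target in 3 moves from there.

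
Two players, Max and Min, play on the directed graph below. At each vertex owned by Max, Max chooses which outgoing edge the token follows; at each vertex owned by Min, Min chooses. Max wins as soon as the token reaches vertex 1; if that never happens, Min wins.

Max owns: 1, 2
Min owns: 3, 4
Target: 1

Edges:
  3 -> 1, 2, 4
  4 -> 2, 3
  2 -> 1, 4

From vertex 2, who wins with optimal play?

Max

A0 = {1}
A1: add {2} — 2 (Max) has 2→1.
A2 = A1; e.g. 3 (Min) can still go to 4. Fixed point.
2 ∈ A1, so Max can force the target.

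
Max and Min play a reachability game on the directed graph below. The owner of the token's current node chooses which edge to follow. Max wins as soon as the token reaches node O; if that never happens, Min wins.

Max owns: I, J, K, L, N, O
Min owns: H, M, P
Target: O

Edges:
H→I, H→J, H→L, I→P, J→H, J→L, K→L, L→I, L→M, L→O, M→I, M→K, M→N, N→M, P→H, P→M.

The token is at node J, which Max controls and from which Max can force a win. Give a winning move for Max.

L

A0 = {O}
A1: add {L} — L (Max) has L→O.
A2: add {J, K} — J (Max) has J→L; K (Max) has K→L.
A3 = A2; e.g. H (Min) can still go to I. Fixed point.
From J, successor L is in the attractor (rank 1); the other successor H is not.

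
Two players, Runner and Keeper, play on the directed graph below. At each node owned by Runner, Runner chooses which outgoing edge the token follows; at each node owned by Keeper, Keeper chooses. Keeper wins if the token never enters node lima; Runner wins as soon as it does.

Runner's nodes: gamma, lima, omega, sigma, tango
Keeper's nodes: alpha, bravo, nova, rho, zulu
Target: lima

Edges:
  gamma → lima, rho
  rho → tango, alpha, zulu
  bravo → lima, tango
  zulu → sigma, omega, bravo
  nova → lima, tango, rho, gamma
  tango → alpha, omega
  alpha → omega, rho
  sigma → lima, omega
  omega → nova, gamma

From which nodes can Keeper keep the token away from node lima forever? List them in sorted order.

A0 = {lima}
A1: add {gamma, sigma} — sigma (Runner) has sigma→lima; gamma (Runner) has gamma→lima.
A2: add {omega} — omega (Runner) has omega→gamma.
A3: add {tango} — tango (Runner) has tango→omega.
A4: add {bravo} — bravo (Keeper): all of {lima, tango} already in.
A5: add {zulu} — zulu (Keeper): all of {sigma, omega, bravo} already in.
A6 = A5; e.g. alpha (Keeper) can still go to rho. Fixed point.
Runner's attractor = {bravo, gamma, lima, omega, sigma, tango, zulu}; Keeper avoids the target exactly from the complement.

alpha, nova, rho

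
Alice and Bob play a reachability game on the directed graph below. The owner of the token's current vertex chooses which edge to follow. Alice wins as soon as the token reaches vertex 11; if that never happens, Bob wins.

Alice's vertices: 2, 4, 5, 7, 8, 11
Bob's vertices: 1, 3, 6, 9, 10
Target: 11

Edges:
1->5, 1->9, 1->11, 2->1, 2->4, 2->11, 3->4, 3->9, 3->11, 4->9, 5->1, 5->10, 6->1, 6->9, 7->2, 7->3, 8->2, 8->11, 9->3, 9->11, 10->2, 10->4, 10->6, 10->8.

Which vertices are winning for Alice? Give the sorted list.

2, 7, 8, 11

A0 = {11}
A1: add {2, 8} — 2 (Alice) has 2→11; 8 (Alice) has 8→11.
A2: add {7} — 7 (Alice) has 7→2.
A3 = A2; e.g. 1 (Bob) can still go to 5. Fixed point.
Alice's winning region = {2, 7, 8, 11}.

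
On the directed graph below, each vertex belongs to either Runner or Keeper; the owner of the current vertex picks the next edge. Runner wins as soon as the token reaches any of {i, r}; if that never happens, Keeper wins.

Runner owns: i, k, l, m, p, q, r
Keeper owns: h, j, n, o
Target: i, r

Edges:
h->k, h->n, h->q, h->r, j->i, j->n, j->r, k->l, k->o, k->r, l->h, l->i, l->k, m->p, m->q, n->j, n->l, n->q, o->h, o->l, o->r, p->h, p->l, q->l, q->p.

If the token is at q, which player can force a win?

A0 = {i, r}
A1: add {k, l} — k (Runner) has k→r; l (Runner) has l→i.
A2: add {p, q} — p (Runner) has p→l; q (Runner) has q→l.
q ∈ A2, so Runner can force the target.

Runner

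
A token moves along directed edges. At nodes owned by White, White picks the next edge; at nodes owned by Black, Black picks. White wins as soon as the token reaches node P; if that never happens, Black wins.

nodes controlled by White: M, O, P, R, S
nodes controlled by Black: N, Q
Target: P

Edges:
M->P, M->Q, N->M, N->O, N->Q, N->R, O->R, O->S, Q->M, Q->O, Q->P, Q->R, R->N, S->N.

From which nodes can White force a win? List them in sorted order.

A0 = {P}
A1: add {M} — M (White) has M→P.
A2 = A1; e.g. N (Black) can still go to O. Fixed point.
White's winning region = {M, P}.

M, P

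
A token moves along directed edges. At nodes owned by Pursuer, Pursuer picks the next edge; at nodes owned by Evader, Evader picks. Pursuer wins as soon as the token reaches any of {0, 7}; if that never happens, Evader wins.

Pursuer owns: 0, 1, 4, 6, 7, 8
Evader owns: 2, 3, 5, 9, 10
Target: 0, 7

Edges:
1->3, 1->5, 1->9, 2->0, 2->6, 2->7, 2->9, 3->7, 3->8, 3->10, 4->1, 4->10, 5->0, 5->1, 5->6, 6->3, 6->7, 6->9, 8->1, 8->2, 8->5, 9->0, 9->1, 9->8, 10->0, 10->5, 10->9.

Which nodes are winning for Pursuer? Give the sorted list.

0, 6, 7

A0 = {0, 7}
A1: add {6} — 6 (Pursuer) has 6→7.
A2 = A1; e.g. 1 (Pursuer) has no edge into A1. Fixed point.
Pursuer's winning region = {0, 6, 7}.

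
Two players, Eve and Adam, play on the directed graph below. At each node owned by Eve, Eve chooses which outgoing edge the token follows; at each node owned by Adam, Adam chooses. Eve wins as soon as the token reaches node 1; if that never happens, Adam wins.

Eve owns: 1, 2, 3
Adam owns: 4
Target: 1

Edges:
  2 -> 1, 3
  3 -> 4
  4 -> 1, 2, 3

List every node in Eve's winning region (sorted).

A0 = {1}
A1: add {2} — 2 (Eve) has 2→1.
A2 = A1; e.g. 3 (Eve) has no edge into A1. Fixed point.
Eve's winning region = {1, 2}.

1, 2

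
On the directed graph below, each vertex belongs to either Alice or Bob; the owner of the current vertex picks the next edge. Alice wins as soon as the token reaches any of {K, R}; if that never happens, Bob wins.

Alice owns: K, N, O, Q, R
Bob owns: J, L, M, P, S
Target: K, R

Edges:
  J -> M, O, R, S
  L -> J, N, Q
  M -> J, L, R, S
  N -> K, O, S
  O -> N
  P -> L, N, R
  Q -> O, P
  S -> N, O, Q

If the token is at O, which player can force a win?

A0 = {K, R}
A1: add {N} — N (Alice) has N→K.
A2: add {O} — O (Alice) has O→N.
O ∈ A2, so Alice can force the target.

Alice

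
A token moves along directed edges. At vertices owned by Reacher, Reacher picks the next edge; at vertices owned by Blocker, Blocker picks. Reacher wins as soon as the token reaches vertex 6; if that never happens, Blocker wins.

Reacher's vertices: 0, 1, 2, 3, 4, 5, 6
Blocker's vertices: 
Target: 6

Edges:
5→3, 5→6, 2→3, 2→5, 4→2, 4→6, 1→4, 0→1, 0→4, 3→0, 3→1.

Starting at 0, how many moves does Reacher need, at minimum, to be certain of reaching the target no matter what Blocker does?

2

A0 = {6}
A1: add {4, 5} — 4 (Reacher) has 4→6; 5 (Reacher) has 5→6.
A2: add {0, 1, 2} — 0 (Reacher) has 0→4; 1 (Reacher) has 1→4; 2 (Reacher) has 2→5.
0 enters the attractor at level 2, so Reacher can force the target in 2 moves from there.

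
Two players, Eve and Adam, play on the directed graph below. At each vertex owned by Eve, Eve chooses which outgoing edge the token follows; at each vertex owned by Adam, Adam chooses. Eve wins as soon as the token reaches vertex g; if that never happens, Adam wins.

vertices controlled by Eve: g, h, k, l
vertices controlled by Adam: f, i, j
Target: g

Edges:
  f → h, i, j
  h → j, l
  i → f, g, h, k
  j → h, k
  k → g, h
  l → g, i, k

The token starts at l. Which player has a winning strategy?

Eve

A0 = {g}
A1: add {k, l} — k (Eve) has k→g; l (Eve) has l→g.
l ∈ A1, so Eve can force the target.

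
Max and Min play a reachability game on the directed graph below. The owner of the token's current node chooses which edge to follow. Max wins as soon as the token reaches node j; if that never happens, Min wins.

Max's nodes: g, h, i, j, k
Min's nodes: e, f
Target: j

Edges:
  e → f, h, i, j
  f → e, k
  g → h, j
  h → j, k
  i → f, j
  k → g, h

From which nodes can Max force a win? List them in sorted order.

g, h, i, j, k

A0 = {j}
A1: add {g, h, i} — g (Max) has g→j; h (Max) has h→j; i (Max) has i→j.
A2: add {k} — k (Max) has k→g.
A3 = A2; e.g. e (Min) can still go to f. Fixed point.
Max's winning region = {g, h, i, j, k}.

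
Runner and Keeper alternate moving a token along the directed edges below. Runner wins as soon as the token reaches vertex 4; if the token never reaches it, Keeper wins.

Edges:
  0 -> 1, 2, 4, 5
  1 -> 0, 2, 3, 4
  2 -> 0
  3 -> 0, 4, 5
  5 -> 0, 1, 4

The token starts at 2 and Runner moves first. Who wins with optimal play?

Keeper

Track states (vertex, player-to-move).
A0 = {(4,Runner), (4,Keeper)}
A1: add {(0,Runner), (1,Runner), (3,Runner), (5,Runner)}.
A2: add {(2,Keeper), (3,Keeper), (5,Keeper)}.
A3 = A2; e.g. (0,Keeper) stays out. (2,Runner) never enters ⇒ Keeper avoids the target.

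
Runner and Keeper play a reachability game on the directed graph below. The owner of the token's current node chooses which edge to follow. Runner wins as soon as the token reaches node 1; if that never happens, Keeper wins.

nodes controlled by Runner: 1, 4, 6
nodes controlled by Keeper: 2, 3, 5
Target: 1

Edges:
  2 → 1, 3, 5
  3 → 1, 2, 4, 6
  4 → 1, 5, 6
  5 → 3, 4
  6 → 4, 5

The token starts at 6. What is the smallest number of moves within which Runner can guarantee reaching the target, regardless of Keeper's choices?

2

A0 = {1}
A1: add {4} — 4 (Runner) has 4→1.
A2: add {6} — 6 (Runner) has 6→4.
A3 = A2; e.g. 2 (Keeper) can still go to 3. Fixed point.
6 enters the attractor at level 2, so Runner can force the target in 2 moves from there.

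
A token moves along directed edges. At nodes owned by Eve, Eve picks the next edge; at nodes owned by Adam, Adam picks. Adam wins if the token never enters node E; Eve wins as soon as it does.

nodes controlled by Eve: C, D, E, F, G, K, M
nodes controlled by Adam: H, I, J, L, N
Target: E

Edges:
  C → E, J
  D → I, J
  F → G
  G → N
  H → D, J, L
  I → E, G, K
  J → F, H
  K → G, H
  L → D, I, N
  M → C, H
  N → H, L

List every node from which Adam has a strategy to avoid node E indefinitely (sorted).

D, F, G, H, I, J, K, L, N

A0 = {E}
A1: add {C} — C (Eve) has C→E.
A2: add {M} — M (Eve) has M→C.
A3 = A2; e.g. D (Eve) has no edge into A2. Fixed point.
Eve's attractor = {C, E, M}; Adam avoids the target exactly from the complement.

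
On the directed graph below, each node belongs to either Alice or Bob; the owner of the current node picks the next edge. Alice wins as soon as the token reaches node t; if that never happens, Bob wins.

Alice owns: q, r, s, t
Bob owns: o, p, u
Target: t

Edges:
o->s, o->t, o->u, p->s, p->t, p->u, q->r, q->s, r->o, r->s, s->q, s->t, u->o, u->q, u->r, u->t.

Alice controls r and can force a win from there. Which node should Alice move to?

A0 = {t}
A1: add {s} — s (Alice) has s→t.
A2: add {q, r} — q (Alice) has q→s; r (Alice) has r→s.
A3 = A2; e.g. o (Bob) can still go to u. Fixed point.
From r, successor s is in the attractor (rank 1); the other successor o is not.

s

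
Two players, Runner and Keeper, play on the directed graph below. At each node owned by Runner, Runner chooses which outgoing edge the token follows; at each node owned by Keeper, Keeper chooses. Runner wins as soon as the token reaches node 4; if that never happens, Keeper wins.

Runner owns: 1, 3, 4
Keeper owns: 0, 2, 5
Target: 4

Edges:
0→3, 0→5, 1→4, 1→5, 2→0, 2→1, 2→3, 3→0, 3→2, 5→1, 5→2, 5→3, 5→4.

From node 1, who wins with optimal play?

A0 = {4}
A1: add {1} — 1 (Runner) has 1→4.
A2 = A1; e.g. 0 (Keeper) can still go to 3. Fixed point.
1 ∈ A1, so Runner can force the target.

Runner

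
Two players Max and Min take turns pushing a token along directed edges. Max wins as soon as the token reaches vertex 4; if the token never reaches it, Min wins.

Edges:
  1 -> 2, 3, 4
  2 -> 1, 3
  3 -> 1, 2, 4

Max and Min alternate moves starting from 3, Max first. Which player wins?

Max

Track states (vertex, player-to-move).
A0 = {(4,Max), (4,Min)}
A1: add {(1,Max), (3,Max)}.
(3,Max) ∈ A1 ⇒ Max forces the target.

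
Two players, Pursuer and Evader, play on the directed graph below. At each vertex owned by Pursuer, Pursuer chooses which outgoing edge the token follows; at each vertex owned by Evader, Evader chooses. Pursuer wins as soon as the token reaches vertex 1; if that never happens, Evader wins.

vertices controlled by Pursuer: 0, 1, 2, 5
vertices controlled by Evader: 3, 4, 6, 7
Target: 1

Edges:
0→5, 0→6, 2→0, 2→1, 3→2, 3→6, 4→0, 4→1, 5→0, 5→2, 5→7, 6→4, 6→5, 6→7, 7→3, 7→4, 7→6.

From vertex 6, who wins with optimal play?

A0 = {1}
A1: add {2} — 2 (Pursuer) has 2→1.
A2: add {5} — 5 (Pursuer) has 5→2.
A3: add {0} — 0 (Pursuer) has 0→5.
A4: add {4} — 4 (Evader): all of {0, 1} already in.
A5 = A4; e.g. 3 (Evader) can still go to 6. Fixed point.
6 never enters the attractor, so Evader can avoid the target forever.

Evader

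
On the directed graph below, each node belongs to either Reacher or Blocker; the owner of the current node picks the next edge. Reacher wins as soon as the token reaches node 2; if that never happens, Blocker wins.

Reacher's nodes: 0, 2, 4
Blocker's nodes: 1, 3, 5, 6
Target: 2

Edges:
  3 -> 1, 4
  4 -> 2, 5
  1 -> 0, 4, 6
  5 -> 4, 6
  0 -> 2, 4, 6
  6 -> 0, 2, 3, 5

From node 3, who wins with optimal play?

A0 = {2}
A1: add {0, 4} — 0 (Reacher) has 0→2; 4 (Reacher) has 4→2.
A2 = A1; e.g. 1 (Blocker) can still go to 6. Fixed point.
3 never enters the attractor, so Blocker can avoid the target forever.

Blocker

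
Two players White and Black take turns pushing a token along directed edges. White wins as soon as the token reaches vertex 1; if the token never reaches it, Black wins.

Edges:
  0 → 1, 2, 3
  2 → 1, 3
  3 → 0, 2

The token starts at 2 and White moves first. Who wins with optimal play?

Track states (vertex, player-to-move).
A0 = {(1,White), (1,Black)}
A1: add {(0,White), (2,White)}.
(2,White) ∈ A1 ⇒ White forces the target.

White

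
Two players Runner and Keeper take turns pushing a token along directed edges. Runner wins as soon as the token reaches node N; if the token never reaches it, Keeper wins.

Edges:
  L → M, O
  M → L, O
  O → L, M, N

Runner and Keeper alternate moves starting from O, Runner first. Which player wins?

Track states (vertex, player-to-move).
A0 = {(N,Runner), (N,Keeper)}
A1: add {(O,Runner)}.
(O,Runner) ∈ A1 ⇒ Runner forces the target.

Runner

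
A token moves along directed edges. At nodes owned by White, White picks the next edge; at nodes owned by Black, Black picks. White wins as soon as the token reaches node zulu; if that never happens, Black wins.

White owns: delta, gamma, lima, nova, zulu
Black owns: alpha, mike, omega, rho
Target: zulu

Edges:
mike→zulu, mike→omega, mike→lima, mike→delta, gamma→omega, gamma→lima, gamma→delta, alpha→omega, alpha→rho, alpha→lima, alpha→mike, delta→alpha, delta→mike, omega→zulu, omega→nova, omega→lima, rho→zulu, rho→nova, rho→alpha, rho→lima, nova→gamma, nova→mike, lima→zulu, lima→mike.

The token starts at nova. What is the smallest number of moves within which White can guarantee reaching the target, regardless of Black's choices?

3

A0 = {zulu}
A1: add {lima} — lima (White) has lima→zulu.
A2: add {gamma} — gamma (White) has gamma→lima.
A3: add {nova} — nova (White) has nova→gamma.
nova enters the attractor at level 3, so White can force the target in 3 moves from there.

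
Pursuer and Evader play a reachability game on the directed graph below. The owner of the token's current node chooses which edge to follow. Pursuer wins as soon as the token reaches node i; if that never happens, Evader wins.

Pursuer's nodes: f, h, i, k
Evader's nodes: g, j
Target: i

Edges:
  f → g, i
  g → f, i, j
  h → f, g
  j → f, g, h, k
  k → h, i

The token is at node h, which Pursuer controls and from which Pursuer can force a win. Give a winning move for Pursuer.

f

A0 = {i}
A1: add {f, k} — f (Pursuer) has f→i; k (Pursuer) has k→i.
A2: add {h} — h (Pursuer) has h→f.
A3 = A2; e.g. g (Evader) can still go to j. Fixed point.
From h, successor f is in the attractor (rank 1); the other successor g is not.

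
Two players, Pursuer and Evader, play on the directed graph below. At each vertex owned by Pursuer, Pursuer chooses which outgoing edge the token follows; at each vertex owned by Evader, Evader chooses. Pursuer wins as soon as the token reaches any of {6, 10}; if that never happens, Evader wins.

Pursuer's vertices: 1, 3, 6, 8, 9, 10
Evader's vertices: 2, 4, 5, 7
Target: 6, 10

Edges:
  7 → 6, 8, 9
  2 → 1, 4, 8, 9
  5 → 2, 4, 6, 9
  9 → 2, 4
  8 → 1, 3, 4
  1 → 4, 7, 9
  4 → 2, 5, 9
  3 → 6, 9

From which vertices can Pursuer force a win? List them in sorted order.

3, 6, 8, 10

A0 = {6, 10}
A1: add {3} — 3 (Pursuer) has 3→6.
A2: add {8} — 8 (Pursuer) has 8→3.
A3 = A2; e.g. 1 (Pursuer) has no edge into A2. Fixed point.
Pursuer's winning region = {3, 6, 8, 10}.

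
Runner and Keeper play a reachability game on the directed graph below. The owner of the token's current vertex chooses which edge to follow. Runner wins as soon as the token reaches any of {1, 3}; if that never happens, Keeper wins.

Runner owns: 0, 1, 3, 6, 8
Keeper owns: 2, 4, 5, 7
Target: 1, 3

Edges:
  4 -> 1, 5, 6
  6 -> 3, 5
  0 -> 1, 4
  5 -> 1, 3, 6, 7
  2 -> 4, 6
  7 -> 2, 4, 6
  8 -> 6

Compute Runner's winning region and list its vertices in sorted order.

0, 1, 3, 6, 8

A0 = {1, 3}
A1: add {0, 6} — 0 (Runner) has 0→1; 6 (Runner) has 6→3.
A2: add {8} — 8 (Runner) has 8→6.
A3 = A2; e.g. 2 (Keeper) can still go to 4. Fixed point.
Runner's winning region = {0, 1, 3, 6, 8}.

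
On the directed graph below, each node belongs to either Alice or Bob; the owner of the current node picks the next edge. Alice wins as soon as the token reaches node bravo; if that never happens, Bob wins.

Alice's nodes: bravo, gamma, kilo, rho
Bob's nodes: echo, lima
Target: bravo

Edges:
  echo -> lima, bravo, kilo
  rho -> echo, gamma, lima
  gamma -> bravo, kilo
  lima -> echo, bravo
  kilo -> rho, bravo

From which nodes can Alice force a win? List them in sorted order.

A0 = {bravo}
A1: add {gamma, kilo} — gamma (Alice) has gamma→bravo; kilo (Alice) has kilo→bravo.
A2: add {rho} — rho (Alice) has rho→gamma.
A3 = A2; e.g. echo (Bob) can still go to lima. Fixed point.
Alice's winning region = {bravo, gamma, kilo, rho}.

bravo, gamma, kilo, rho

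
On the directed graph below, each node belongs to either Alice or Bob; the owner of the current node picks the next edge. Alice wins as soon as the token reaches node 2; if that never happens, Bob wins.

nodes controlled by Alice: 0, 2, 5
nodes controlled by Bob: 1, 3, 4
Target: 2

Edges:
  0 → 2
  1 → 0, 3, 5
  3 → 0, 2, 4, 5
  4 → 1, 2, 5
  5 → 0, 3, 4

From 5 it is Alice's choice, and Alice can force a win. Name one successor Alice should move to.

A0 = {2}
A1: add {0} — 0 (Alice) has 0→2.
A2: add {5} — 5 (Alice) has 5→0.
A3 = A2; e.g. 1 (Bob) can still go to 3. Fixed point.
From 5, successor 0 is in the attractor (rank 1); the other successors 3, 4 are not.

0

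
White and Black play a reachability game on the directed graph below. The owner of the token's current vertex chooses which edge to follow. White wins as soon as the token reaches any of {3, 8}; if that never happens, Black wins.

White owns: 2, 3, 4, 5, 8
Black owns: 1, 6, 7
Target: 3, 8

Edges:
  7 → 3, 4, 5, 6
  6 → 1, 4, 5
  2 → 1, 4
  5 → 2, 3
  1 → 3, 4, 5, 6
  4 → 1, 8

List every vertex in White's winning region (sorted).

2, 3, 4, 5, 8

A0 = {3, 8}
A1: add {4, 5} — 4 (White) has 4→8; 5 (White) has 5→3.
A2: add {2} — 2 (White) has 2→4.
A3 = A2; e.g. 1 (Black) can still go to 6. Fixed point.
White's winning region = {2, 3, 4, 5, 8}.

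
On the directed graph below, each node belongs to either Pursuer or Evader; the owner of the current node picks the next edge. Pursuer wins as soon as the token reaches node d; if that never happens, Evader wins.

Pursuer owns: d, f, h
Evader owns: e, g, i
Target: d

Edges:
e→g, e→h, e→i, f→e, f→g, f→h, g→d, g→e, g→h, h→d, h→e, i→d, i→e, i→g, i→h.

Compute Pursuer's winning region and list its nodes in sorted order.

d, f, h

A0 = {d}
A1: add {h} — h (Pursuer) has h→d.
A2: add {f} — f (Pursuer) has f→h.
A3 = A2; e.g. e (Evader) can still go to g. Fixed point.
Pursuer's winning region = {d, f, h}.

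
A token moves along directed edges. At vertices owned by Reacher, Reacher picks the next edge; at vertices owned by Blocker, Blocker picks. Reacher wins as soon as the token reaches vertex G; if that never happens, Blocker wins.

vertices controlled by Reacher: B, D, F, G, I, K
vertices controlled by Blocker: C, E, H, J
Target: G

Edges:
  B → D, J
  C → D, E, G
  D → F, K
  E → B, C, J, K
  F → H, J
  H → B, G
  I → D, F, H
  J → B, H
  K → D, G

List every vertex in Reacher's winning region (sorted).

A0 = {G}
A1: add {K} — K (Reacher) has K→G.
A2: add {D} — D (Reacher) has D→K.
A3: add {B, I} — B (Reacher) has B→D; I (Reacher) has I→D.
A4: add {H} — H (Blocker): all of {B, G} already in.
A5: add {F, J} — F (Reacher) has F→H; J (Blocker): all of {B, H} already in.
A6 = A5; e.g. C (Blocker) can still go to E. Fixed point.
Reacher's winning region = {B, D, F, G, H, I, J, K}.

B, D, F, G, H, I, J, K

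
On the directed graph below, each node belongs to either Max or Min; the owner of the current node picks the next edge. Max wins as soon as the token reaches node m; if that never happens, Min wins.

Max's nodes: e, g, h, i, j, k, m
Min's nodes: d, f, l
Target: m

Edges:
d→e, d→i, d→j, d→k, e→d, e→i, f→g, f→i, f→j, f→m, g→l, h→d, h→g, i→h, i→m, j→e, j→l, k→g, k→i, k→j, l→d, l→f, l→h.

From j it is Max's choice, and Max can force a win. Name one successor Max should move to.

A0 = {m}
A1: add {i} — i (Max) has i→m.
A2: add {e, k} — e (Max) has e→i; k (Max) has k→i.
A3: add {j} — j (Max) has j→e.
A4: add {d} — d (Min): all of {e, i, j, k} already in.
A5: add {h} — h (Max) has h→d.
A6 = A5; e.g. f (Min) can still go to g. Fixed point.
From j, successor e is in the attractor (rank 2); the other successor l is not.

e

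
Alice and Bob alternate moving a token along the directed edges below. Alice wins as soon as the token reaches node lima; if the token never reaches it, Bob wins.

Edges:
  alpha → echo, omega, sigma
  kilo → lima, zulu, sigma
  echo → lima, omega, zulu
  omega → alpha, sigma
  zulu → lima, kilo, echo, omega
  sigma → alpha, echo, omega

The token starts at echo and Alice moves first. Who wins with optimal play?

Track states (vertex, player-to-move).
A0 = {(lima,Alice), (lima,Bob)}
A1: add {(kilo,Alice), (echo,Alice), (zulu,Alice)}.
(echo,Alice) ∈ A1 ⇒ Alice forces the target.

Alice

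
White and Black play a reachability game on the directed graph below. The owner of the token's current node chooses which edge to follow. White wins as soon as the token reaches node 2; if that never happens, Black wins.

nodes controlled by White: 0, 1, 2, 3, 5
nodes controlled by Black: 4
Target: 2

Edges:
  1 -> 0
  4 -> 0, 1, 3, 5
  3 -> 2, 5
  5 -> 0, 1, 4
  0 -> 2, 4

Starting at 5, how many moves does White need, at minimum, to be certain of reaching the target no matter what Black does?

A0 = {2}
A1: add {0, 3} — 0 (White) has 0→2; 3 (White) has 3→2.
A2: add {1, 5} — 1 (White) has 1→0; 5 (White) has 5→0.
5 enters the attractor at level 2, so White can force the target in 2 moves from there.

2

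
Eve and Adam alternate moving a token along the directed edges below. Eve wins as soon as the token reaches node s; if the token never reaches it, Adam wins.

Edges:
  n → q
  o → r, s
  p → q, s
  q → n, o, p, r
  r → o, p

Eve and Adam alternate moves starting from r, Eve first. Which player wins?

Track states (vertex, player-to-move).
A0 = {(s,Eve), (s,Adam)}
A1: add {(o,Eve), (p,Eve)}.
A2: add {(r,Adam)}.
A3: add {(q,Eve)}.
A4: add {(n,Adam), (p,Adam)}.
A5: add {(r,Eve)}.
(r,Eve) ∈ A5 ⇒ Eve forces the target.

Eve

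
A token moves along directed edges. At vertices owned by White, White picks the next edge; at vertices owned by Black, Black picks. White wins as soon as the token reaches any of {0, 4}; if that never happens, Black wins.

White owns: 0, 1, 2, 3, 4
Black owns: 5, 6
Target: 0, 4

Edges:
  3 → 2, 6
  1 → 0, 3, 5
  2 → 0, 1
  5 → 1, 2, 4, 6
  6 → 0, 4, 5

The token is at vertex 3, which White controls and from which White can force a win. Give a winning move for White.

A0 = {0, 4}
A1: add {1, 2} — 1 (White) has 1→0; 2 (White) has 2→0.
A2: add {3} — 3 (White) has 3→2.
A3 = A2; e.g. 5 (Black) can still go to 6. Fixed point.
From 3, successor 2 is in the attractor (rank 1); the other successor 6 is not.

2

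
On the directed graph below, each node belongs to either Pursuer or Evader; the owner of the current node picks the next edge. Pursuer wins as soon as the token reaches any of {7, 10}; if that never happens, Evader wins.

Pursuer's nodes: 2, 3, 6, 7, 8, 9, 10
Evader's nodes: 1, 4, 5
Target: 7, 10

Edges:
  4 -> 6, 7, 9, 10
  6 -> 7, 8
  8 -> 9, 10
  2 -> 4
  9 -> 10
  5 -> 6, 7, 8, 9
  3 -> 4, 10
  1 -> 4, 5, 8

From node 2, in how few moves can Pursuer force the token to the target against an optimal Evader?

3

A0 = {7, 10}
A1: add {3, 6, 8, 9} — 3 (Pursuer) has 3→10; 6 (Pursuer) has 6→7; 8 (Pursuer) has 8→10; 9 (Pursuer) has 9→10.
A2: add {4, 5} — 4 (Evader): all of {6, 7, 9, 10} already in; 5 (Evader): all of {6, 7, 8, 9} already in.
A3: add {1, 2} — 1 (Evader): all of {4, 5, 8} already in; 2 (Pursuer) has 2→4.
A3 = all vertices. Fixed point.
2 enters the attractor at level 3, so Pursuer can force the target in 3 moves from there.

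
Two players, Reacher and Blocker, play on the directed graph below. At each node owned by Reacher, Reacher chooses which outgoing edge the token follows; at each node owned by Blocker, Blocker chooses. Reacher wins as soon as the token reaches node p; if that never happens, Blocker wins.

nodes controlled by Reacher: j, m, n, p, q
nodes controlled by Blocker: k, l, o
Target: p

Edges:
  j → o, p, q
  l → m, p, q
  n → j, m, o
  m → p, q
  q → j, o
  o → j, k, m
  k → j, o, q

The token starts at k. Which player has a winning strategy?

Blocker

A0 = {p}
A1: add {j, m} — j (Reacher) has j→p; m (Reacher) has m→p.
A2: add {n, q} — n (Reacher) has n→j; q (Reacher) has q→j.
A3: add {l} — l (Blocker): all of {m, p, q} already in.
A4 = A3; e.g. k (Blocker) can still go to o. Fixed point.
k never enters the attractor, so Blocker can avoid the target forever.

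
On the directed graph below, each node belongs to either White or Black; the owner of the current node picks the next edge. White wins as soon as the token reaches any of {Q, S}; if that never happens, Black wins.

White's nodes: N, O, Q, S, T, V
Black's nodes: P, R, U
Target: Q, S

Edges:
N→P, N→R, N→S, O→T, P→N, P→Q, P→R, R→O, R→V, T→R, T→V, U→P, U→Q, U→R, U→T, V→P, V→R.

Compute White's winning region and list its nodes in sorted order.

A0 = {Q, S}
A1: add {N} — N (White) has N→S.
A2 = A1; e.g. O (White) has no edge into A1. Fixed point.
White's winning region = {N, Q, S}.

N, Q, S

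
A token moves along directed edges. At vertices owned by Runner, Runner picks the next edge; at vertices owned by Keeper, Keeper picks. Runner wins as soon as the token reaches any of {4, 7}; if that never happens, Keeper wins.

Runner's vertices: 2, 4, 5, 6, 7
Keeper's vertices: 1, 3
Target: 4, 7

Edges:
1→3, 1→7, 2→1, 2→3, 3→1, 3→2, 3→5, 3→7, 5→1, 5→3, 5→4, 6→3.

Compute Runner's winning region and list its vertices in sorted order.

4, 5, 7

A0 = {4, 7}
A1: add {5} — 5 (Runner) has 5→4.
A2 = A1; e.g. 1 (Keeper) can still go to 3. Fixed point.
Runner's winning region = {4, 5, 7}.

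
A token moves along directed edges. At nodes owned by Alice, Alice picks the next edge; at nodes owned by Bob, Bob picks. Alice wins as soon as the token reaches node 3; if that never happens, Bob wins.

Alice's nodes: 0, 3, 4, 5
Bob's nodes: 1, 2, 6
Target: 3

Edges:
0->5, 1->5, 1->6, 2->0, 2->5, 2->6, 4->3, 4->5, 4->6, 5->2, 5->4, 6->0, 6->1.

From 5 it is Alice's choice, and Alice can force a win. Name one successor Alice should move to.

A0 = {3}
A1: add {4} — 4 (Alice) has 4→3.
A2: add {5} — 5 (Alice) has 5→4.
A3: add {0} — 0 (Alice) has 0→5.
A4 = A3; e.g. 1 (Bob) can still go to 6. Fixed point.
From 5, successor 4 is in the attractor (rank 1); the other successor 2 is not.

4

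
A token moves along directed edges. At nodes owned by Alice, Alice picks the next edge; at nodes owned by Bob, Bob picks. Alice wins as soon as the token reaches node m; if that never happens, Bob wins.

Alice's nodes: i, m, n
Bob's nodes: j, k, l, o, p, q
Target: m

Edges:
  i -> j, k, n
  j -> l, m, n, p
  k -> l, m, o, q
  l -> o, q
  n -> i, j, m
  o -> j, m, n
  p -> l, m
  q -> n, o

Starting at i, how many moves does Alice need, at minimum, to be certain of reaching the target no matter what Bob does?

A0 = {m}
A1: add {n} — n (Alice) has n→m.
A2: add {i} — i (Alice) has i→n.
A3 = A2; e.g. j (Bob) can still go to l. Fixed point.
i enters the attractor at level 2, so Alice can force the target in 2 moves from there.

2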